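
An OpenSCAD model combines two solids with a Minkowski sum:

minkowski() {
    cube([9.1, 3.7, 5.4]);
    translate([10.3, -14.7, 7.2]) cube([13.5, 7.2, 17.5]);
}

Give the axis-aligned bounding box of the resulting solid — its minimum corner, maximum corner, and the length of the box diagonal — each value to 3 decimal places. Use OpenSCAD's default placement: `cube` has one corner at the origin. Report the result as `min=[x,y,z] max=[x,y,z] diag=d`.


min=[10.300,-14.700,7.200] max=[32.900,-3.800,30.100] diag=33.970

A = translate([10.3, -14.7, 7.2]) cube([13.5, 7.2, 17.5]) → bbox [10.3,-14.7,7.2] .. [23.8,-7.5,24.7]
B = cube([9.1, 3.7, 5.4]) → bbox [0,0,0] .. [9.1,3.7,5.4]
lo = A.lo+B.lo = [10.3+0, -14.7+0, 7.2+0] = [10.300,-14.700,7.200]
hi = A.hi+B.hi = [23.8+9.1, -7.5+3.7, 24.7+5.4] = [32.900,-3.800,30.100]
diag = √(22.6²+10.9²+22.9²) = √1153.98 = 33.970


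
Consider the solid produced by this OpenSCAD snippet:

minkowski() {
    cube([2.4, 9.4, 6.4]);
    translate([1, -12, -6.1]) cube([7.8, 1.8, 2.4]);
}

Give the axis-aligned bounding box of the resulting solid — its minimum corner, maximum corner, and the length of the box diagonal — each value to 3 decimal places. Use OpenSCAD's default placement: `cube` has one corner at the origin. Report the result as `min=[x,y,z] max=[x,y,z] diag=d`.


A = translate([1, -12, -6.1]) cube([7.8, 1.8, 2.4]) → bbox [1,-12,-6.1] .. [8.8,-10.2,-3.7]
B = cube([2.4, 9.4, 6.4]) → bbox [0,0,0] .. [2.4,9.4,6.4]
lo = A.lo+B.lo = [1+0, -12+0, -6.1+0] = [1.000,-12.000,-6.100]
hi = A.hi+B.hi = [8.8+2.4, -10.2+9.4, -3.7+6.4] = [11.200,-0.800,2.700]
diag = √(10.2²+11.2²+8.8²) = √306.92 = 17.519

min=[1.000,-12.000,-6.100] max=[11.200,-0.800,2.700] diag=17.519


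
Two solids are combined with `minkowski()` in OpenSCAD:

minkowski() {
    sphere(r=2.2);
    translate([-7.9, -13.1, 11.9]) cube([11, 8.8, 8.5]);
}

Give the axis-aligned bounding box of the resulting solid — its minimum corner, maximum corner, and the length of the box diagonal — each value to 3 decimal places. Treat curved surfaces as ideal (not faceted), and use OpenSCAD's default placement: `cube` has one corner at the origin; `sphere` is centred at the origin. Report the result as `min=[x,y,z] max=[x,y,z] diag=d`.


A = translate([-7.9, -13.1, 11.9]) cube([11, 8.8, 8.5]) → bbox [-7.9,-13.1,11.9] .. [3.1,-4.3,20.4]
B = sphere(r=2.2) → bbox [-2.2,-2.2,-2.2] .. [2.2,2.2,2.2]
lo = A.lo+B.lo = [-7.9-2.2, -13.1-2.2, 11.9-2.2] = [-10.100,-15.300,9.700]
hi = A.hi+B.hi = [3.1+2.2, -4.3+2.2, 20.4+2.2] = [5.300,-2.100,22.600]
diag = √(15.4²+13.2²+12.9²) = √577.81 = 24.038

min=[-10.100,-15.300,9.700] max=[5.300,-2.100,22.600] diag=24.038


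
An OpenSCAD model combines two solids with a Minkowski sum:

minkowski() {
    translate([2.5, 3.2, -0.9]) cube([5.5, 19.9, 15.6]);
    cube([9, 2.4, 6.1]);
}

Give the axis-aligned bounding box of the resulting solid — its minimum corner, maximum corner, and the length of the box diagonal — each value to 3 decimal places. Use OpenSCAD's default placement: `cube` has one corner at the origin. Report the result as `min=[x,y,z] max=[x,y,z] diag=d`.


A = translate([2.5, 3.2, -0.9]) cube([5.5, 19.9, 15.6]) → bbox [2.5,3.2,-0.9] .. [8,23.1,14.7]
B = cube([9, 2.4, 6.1]) → bbox [0,0,0] .. [9,2.4,6.1]
lo = A.lo+B.lo = [2.5+0, 3.2+0, -0.9+0] = [2.500,3.200,-0.900]
hi = A.hi+B.hi = [8+9, 23.1+2.4, 14.7+6.1] = [17.000,25.500,20.800]
diag = √(14.5²+22.3²+21.7²) = √1178.43 = 34.328

min=[2.500,3.200,-0.900] max=[17.000,25.500,20.800] diag=34.328


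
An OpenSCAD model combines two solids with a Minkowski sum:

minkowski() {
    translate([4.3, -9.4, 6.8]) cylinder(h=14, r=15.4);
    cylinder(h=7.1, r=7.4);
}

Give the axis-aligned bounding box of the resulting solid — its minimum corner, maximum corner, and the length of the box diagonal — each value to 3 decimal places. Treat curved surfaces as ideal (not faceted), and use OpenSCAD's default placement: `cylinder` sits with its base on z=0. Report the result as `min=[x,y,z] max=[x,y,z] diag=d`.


A = translate([4.3, -9.4, 6.8]) cylinder(h=14, r=15.4) → bbox [-11.1,-24.8,6.8] .. [19.7,6,20.8]
B = cylinder(h=7.1, r=7.4) → bbox [-7.4,-7.4,0] .. [7.4,7.4,7.1]
lo = A.lo+B.lo = [-11.1-7.4, -24.8-7.4, 6.8+0] = [-18.500,-32.200,6.800]
hi = A.hi+B.hi = [19.7+7.4, 6+7.4, 20.8+7.1] = [27.100,13.400,27.900]
diag = √(45.6²+45.6²+21.1²) = √4603.93 = 67.852

min=[-18.500,-32.200,6.800] max=[27.100,13.400,27.900] diag=67.852


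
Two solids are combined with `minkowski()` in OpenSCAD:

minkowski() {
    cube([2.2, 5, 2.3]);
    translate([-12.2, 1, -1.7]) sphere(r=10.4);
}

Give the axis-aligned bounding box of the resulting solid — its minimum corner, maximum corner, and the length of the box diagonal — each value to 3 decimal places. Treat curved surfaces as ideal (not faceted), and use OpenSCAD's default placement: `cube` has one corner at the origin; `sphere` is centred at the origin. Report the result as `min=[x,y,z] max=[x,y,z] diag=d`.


min=[-22.600,-9.400,-12.100] max=[0.400,16.400,11.000] diag=41.572

A = translate([-12.2, 1, -1.7]) sphere(r=10.4) → bbox [-22.6,-9.4,-12.1] .. [-1.8,11.4,8.7]
B = cube([2.2, 5, 2.3]) → bbox [0,0,0] .. [2.2,5,2.3]
lo = A.lo+B.lo = [-22.6+0, -9.4+0, -12.1+0] = [-22.600,-9.400,-12.100]
hi = A.hi+B.hi = [-1.8+2.2, 11.4+5, 8.7+2.3] = [0.400,16.400,11.000]
diag = √(23²+25.8²+23.1²) = √1728.25 = 41.572


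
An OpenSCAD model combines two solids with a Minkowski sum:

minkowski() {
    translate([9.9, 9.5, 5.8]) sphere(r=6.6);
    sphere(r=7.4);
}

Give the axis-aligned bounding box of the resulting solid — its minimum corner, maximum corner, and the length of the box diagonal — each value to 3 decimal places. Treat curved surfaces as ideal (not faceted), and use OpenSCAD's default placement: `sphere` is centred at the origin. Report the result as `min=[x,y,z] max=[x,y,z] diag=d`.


A = translate([9.9, 9.5, 5.8]) sphere(r=6.6) → bbox [3.3,2.9,-0.8] .. [16.5,16.1,12.4]
B = sphere(r=7.4) → bbox [-7.4,-7.4,-7.4] .. [7.4,7.4,7.4]
lo = A.lo+B.lo = [3.3-7.4, 2.9-7.4, -0.8-7.4] = [-4.100,-4.500,-8.200]
hi = A.hi+B.hi = [16.5+7.4, 16.1+7.4, 12.4+7.4] = [23.900,23.500,19.800]
diag = √(28²+28²+28²) = √2352 = 48.497

min=[-4.100,-4.500,-8.200] max=[23.900,23.500,19.800] diag=48.497


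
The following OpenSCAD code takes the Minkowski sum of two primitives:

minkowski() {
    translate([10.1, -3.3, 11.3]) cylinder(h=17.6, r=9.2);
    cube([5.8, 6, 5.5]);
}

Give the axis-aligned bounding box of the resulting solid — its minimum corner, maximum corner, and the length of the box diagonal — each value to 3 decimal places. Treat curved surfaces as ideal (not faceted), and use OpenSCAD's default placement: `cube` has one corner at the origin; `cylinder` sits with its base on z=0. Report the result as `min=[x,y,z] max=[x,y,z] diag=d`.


min=[0.900,-12.500,11.300] max=[25.100,11.900,34.400] diag=41.408

A = translate([10.1, -3.3, 11.3]) cylinder(h=17.6, r=9.2) → bbox [0.9,-12.5,11.3] .. [19.3,5.9,28.9]
B = cube([5.8, 6, 5.5]) → bbox [0,0,0] .. [5.8,6,5.5]
lo = A.lo+B.lo = [0.9+0, -12.5+0, 11.3+0] = [0.900,-12.500,11.300]
hi = A.hi+B.hi = [19.3+5.8, 5.9+6, 28.9+5.5] = [25.100,11.900,34.400]
diag = √(24.2²+24.4²+23.1²) = √1714.61 = 41.408


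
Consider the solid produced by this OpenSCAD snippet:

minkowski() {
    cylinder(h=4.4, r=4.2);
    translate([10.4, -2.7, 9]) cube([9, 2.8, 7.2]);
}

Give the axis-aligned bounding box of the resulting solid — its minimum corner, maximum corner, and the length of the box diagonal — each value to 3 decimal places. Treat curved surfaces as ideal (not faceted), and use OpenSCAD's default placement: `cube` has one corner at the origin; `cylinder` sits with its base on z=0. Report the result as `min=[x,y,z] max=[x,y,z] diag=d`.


min=[6.200,-6.900,9.000] max=[23.600,4.300,20.600] diag=23.723

A = translate([10.4, -2.7, 9]) cube([9, 2.8, 7.2]) → bbox [10.4,-2.7,9] .. [19.4,0.1,16.2]
B = cylinder(h=4.4, r=4.2) → bbox [-4.2,-4.2,0] .. [4.2,4.2,4.4]
lo = A.lo+B.lo = [10.4-4.2, -2.7-4.2, 9+0] = [6.200,-6.900,9.000]
hi = A.hi+B.hi = [19.4+4.2, 0.1+4.2, 16.2+4.4] = [23.600,4.300,20.600]
diag = √(17.4²+11.2²+11.6²) = √562.76 = 23.723


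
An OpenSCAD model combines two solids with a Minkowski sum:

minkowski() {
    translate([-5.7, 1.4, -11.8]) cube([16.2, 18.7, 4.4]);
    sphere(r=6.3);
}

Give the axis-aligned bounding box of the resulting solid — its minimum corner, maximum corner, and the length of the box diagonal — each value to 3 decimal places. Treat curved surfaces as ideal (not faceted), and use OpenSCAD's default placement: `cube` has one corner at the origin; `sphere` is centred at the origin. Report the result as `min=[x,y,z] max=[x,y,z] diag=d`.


min=[-12.000,-4.900,-18.100] max=[16.800,26.400,-1.100] diag=45.805

A = translate([-5.7, 1.4, -11.8]) cube([16.2, 18.7, 4.4]) → bbox [-5.7,1.4,-11.8] .. [10.5,20.1,-7.4]
B = sphere(r=6.3) → bbox [-6.3,-6.3,-6.3] .. [6.3,6.3,6.3]
lo = A.lo+B.lo = [-5.7-6.3, 1.4-6.3, -11.8-6.3] = [-12.000,-4.900,-18.100]
hi = A.hi+B.hi = [10.5+6.3, 20.1+6.3, -7.4+6.3] = [16.800,26.400,-1.100]
diag = √(28.8²+31.3²+17²) = √2098.13 = 45.805


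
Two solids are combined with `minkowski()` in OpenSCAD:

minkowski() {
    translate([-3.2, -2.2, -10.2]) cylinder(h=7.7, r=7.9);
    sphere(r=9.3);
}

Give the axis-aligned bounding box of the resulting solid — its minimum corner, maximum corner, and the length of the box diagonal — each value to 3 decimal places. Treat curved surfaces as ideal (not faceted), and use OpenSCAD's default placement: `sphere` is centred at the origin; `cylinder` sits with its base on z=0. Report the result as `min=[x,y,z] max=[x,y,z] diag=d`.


min=[-20.400,-19.400,-19.500] max=[14.000,15.000,6.800] diag=55.303

A = translate([-3.2, -2.2, -10.2]) cylinder(h=7.7, r=7.9) → bbox [-11.1,-10.1,-10.2] .. [4.7,5.7,-2.5]
B = sphere(r=9.3) → bbox [-9.3,-9.3,-9.3] .. [9.3,9.3,9.3]
lo = A.lo+B.lo = [-11.1-9.3, -10.1-9.3, -10.2-9.3] = [-20.400,-19.400,-19.500]
hi = A.hi+B.hi = [4.7+9.3, 5.7+9.3, -2.5+9.3] = [14.000,15.000,6.800]
diag = √(34.4²+34.4²+26.3²) = √3058.41 = 55.303


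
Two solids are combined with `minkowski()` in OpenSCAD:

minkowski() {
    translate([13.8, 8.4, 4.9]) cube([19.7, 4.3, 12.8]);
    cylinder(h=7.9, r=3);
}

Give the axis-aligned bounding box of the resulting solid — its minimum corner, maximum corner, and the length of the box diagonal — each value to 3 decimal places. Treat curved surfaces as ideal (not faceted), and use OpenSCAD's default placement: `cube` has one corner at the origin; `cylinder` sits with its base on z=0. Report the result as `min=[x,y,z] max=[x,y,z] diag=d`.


A = translate([13.8, 8.4, 4.9]) cube([19.7, 4.3, 12.8]) → bbox [13.8,8.4,4.9] .. [33.5,12.7,17.7]
B = cylinder(h=7.9, r=3) → bbox [-3,-3,0] .. [3,3,7.9]
lo = A.lo+B.lo = [13.8-3, 8.4-3, 4.9+0] = [10.800,5.400,4.900]
hi = A.hi+B.hi = [33.5+3, 12.7+3, 17.7+7.9] = [36.500,15.700,25.600]
diag = √(25.7²+10.3²+20.7²) = √1195.07 = 34.570

min=[10.800,5.400,4.900] max=[36.500,15.700,25.600] diag=34.570


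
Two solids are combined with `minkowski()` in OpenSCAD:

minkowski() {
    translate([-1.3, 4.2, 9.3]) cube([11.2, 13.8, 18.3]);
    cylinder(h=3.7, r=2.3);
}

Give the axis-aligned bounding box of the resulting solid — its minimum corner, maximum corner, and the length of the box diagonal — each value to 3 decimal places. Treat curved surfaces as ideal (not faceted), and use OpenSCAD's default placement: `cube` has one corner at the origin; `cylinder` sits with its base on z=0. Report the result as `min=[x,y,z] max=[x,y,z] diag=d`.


A = translate([-1.3, 4.2, 9.3]) cube([11.2, 13.8, 18.3]) → bbox [-1.3,4.2,9.3] .. [9.9,18,27.6]
B = cylinder(h=3.7, r=2.3) → bbox [-2.3,-2.3,0] .. [2.3,2.3,3.7]
lo = A.lo+B.lo = [-1.3-2.3, 4.2-2.3, 9.3+0] = [-3.600,1.900,9.300]
hi = A.hi+B.hi = [9.9+2.3, 18+2.3, 27.6+3.7] = [12.200,20.300,31.300]
diag = √(15.8²+18.4²+22²) = √1072.2 = 32.744

min=[-3.600,1.900,9.300] max=[12.200,20.300,31.300] diag=32.744


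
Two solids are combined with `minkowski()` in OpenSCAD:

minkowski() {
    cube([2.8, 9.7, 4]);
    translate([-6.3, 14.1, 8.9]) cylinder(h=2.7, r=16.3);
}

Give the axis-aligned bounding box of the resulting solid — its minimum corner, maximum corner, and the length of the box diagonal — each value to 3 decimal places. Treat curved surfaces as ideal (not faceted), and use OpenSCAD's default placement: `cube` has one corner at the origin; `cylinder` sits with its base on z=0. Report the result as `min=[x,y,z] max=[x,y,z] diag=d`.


A = translate([-6.3, 14.1, 8.9]) cylinder(h=2.7, r=16.3) → bbox [-22.6,-2.2,8.9] .. [10,30.4,11.6]
B = cube([2.8, 9.7, 4]) → bbox [0,0,0] .. [2.8,9.7,4]
lo = A.lo+B.lo = [-22.6+0, -2.2+0, 8.9+0] = [-22.600,-2.200,8.900]
hi = A.hi+B.hi = [10+2.8, 30.4+9.7, 11.6+4] = [12.800,40.100,15.600]
diag = √(35.4²+42.3²+6.7²) = √3087.34 = 55.564

min=[-22.600,-2.200,8.900] max=[12.800,40.100,15.600] diag=55.564


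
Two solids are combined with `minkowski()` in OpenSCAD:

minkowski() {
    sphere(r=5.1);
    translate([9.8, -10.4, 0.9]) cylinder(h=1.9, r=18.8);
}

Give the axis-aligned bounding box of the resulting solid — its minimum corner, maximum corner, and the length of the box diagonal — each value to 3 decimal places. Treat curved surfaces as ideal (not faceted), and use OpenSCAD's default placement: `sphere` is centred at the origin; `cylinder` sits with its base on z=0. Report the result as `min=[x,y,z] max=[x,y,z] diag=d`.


min=[-14.100,-34.300,-4.200] max=[33.700,13.500,7.900] diag=68.674

A = translate([9.8, -10.4, 0.9]) cylinder(h=1.9, r=18.8) → bbox [-9,-29.2,0.9] .. [28.6,8.4,2.8]
B = sphere(r=5.1) → bbox [-5.1,-5.1,-5.1] .. [5.1,5.1,5.1]
lo = A.lo+B.lo = [-9-5.1, -29.2-5.1, 0.9-5.1] = [-14.100,-34.300,-4.200]
hi = A.hi+B.hi = [28.6+5.1, 8.4+5.1, 2.8+5.1] = [33.700,13.500,7.900]
diag = √(47.8²+47.8²+12.1²) = √4716.09 = 68.674


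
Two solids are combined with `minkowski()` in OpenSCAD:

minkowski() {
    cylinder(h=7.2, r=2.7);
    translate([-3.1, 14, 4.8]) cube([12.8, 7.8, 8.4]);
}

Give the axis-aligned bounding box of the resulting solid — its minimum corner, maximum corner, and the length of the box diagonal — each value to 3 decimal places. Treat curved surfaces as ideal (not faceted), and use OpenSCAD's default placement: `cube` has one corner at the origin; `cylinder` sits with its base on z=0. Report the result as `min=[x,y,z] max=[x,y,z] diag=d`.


A = translate([-3.1, 14, 4.8]) cube([12.8, 7.8, 8.4]) → bbox [-3.1,14,4.8] .. [9.7,21.8,13.2]
B = cylinder(h=7.2, r=2.7) → bbox [-2.7,-2.7,0] .. [2.7,2.7,7.2]
lo = A.lo+B.lo = [-3.1-2.7, 14-2.7, 4.8+0] = [-5.800,11.300,4.800]
hi = A.hi+B.hi = [9.7+2.7, 21.8+2.7, 13.2+7.2] = [12.400,24.500,20.400]
diag = √(18.2²+13.2²+15.6²) = √748.84 = 27.365

min=[-5.800,11.300,4.800] max=[12.400,24.500,20.400] diag=27.365


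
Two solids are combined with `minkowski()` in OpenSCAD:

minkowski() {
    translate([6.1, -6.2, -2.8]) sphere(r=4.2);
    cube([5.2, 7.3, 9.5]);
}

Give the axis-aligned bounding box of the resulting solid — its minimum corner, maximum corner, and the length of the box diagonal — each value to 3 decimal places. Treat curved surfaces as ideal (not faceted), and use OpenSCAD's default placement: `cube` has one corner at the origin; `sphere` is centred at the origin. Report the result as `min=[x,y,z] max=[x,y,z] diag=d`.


min=[1.900,-10.400,-7.000] max=[15.500,5.300,10.900] diag=27.420

A = translate([6.1, -6.2, -2.8]) sphere(r=4.2) → bbox [1.9,-10.4,-7] .. [10.3,-2,1.4]
B = cube([5.2, 7.3, 9.5]) → bbox [0,0,0] .. [5.2,7.3,9.5]
lo = A.lo+B.lo = [1.9+0, -10.4+0, -7+0] = [1.900,-10.400,-7.000]
hi = A.hi+B.hi = [10.3+5.2, -2+7.3, 1.4+9.5] = [15.500,5.300,10.900]
diag = √(13.6²+15.7²+17.9²) = √751.86 = 27.420


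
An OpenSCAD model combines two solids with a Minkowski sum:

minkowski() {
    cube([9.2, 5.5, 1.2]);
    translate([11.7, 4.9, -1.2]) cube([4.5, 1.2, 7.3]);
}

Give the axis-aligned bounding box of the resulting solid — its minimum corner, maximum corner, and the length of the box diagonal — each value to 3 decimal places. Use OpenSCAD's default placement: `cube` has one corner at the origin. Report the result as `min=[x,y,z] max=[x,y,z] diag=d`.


A = translate([11.7, 4.9, -1.2]) cube([4.5, 1.2, 7.3]) → bbox [11.7,4.9,-1.2] .. [16.2,6.1,6.1]
B = cube([9.2, 5.5, 1.2]) → bbox [0,0,0] .. [9.2,5.5,1.2]
lo = A.lo+B.lo = [11.7+0, 4.9+0, -1.2+0] = [11.700,4.900,-1.200]
hi = A.hi+B.hi = [16.2+9.2, 6.1+5.5, 6.1+1.2] = [25.400,11.600,7.300]
diag = √(13.7²+6.7²+8.5²) = √304.83 = 17.459

min=[11.700,4.900,-1.200] max=[25.400,11.600,7.300] diag=17.459


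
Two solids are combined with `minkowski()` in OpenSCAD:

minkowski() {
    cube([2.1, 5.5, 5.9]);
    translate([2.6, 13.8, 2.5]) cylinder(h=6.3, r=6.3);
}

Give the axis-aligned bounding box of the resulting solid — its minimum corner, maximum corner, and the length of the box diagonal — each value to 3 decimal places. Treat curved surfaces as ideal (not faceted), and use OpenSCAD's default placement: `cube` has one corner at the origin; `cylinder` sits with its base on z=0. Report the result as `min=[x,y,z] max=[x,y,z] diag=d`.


min=[-3.700,7.500,2.500] max=[11.000,25.600,14.700] diag=26.316

A = translate([2.6, 13.8, 2.5]) cylinder(h=6.3, r=6.3) → bbox [-3.7,7.5,2.5] .. [8.9,20.1,8.8]
B = cube([2.1, 5.5, 5.9]) → bbox [0,0,0] .. [2.1,5.5,5.9]
lo = A.lo+B.lo = [-3.7+0, 7.5+0, 2.5+0] = [-3.700,7.500,2.500]
hi = A.hi+B.hi = [8.9+2.1, 20.1+5.5, 8.8+5.9] = [11.000,25.600,14.700]
diag = √(14.7²+18.1²+12.2²) = √692.54 = 26.316


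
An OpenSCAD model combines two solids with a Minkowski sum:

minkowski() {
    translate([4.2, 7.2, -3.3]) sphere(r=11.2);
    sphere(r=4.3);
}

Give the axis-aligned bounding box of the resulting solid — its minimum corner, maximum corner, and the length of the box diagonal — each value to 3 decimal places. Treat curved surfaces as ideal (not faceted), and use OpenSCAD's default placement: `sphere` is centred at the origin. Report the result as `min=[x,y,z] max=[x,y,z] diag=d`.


min=[-11.300,-8.300,-18.800] max=[19.700,22.700,12.200] diag=53.694

A = translate([4.2, 7.2, -3.3]) sphere(r=11.2) → bbox [-7,-4,-14.5] .. [15.4,18.4,7.9]
B = sphere(r=4.3) → bbox [-4.3,-4.3,-4.3] .. [4.3,4.3,4.3]
lo = A.lo+B.lo = [-7-4.3, -4-4.3, -14.5-4.3] = [-11.300,-8.300,-18.800]
hi = A.hi+B.hi = [15.4+4.3, 18.4+4.3, 7.9+4.3] = [19.700,22.700,12.200]
diag = √(31²+31²+31²) = √2883 = 53.694


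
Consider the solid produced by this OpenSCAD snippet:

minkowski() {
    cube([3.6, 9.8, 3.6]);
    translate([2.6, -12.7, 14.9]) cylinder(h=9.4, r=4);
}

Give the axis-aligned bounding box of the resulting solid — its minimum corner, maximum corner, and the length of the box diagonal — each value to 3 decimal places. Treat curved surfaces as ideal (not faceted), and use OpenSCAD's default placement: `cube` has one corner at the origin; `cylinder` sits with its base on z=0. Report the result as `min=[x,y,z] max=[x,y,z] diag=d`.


min=[-1.400,-16.700,14.900] max=[10.200,1.100,27.900] diag=24.908

A = translate([2.6, -12.7, 14.9]) cylinder(h=9.4, r=4) → bbox [-1.4,-16.7,14.9] .. [6.6,-8.7,24.3]
B = cube([3.6, 9.8, 3.6]) → bbox [0,0,0] .. [3.6,9.8,3.6]
lo = A.lo+B.lo = [-1.4+0, -16.7+0, 14.9+0] = [-1.400,-16.700,14.900]
hi = A.hi+B.hi = [6.6+3.6, -8.7+9.8, 24.3+3.6] = [10.200,1.100,27.900]
diag = √(11.6²+17.8²+13²) = √620.4 = 24.908


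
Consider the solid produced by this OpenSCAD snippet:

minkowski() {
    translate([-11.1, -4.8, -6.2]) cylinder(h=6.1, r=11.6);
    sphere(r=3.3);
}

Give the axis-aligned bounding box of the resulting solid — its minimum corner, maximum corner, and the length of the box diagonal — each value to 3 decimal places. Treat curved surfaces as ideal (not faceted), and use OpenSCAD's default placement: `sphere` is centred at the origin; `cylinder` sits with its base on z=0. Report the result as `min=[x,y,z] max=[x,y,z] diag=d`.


min=[-26.000,-19.700,-9.500] max=[3.800,10.100,3.200] diag=44.016

A = translate([-11.1, -4.8, -6.2]) cylinder(h=6.1, r=11.6) → bbox [-22.7,-16.4,-6.2] .. [0.5,6.8,-0.1]
B = sphere(r=3.3) → bbox [-3.3,-3.3,-3.3] .. [3.3,3.3,3.3]
lo = A.lo+B.lo = [-22.7-3.3, -16.4-3.3, -6.2-3.3] = [-26.000,-19.700,-9.500]
hi = A.hi+B.hi = [0.5+3.3, 6.8+3.3, -0.1+3.3] = [3.800,10.100,3.200]
diag = √(29.8²+29.8²+12.7²) = √1937.37 = 44.016


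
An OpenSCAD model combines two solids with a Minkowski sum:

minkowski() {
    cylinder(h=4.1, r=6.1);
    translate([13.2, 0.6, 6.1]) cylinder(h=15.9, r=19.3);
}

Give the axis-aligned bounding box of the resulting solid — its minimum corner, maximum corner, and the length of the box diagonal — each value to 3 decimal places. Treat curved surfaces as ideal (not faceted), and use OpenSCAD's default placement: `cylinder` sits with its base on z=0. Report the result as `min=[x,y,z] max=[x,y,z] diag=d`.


A = translate([13.2, 0.6, 6.1]) cylinder(h=15.9, r=19.3) → bbox [-6.1,-18.7,6.1] .. [32.5,19.9,22]
B = cylinder(h=4.1, r=6.1) → bbox [-6.1,-6.1,0] .. [6.1,6.1,4.1]
lo = A.lo+B.lo = [-6.1-6.1, -18.7-6.1, 6.1+0] = [-12.200,-24.800,6.100]
hi = A.hi+B.hi = [32.5+6.1, 19.9+6.1, 22+4.1] = [38.600,26.000,26.100]
diag = √(50.8²+50.8²+20²) = √5561.28 = 74.574

min=[-12.200,-24.800,6.100] max=[38.600,26.000,26.100] diag=74.574


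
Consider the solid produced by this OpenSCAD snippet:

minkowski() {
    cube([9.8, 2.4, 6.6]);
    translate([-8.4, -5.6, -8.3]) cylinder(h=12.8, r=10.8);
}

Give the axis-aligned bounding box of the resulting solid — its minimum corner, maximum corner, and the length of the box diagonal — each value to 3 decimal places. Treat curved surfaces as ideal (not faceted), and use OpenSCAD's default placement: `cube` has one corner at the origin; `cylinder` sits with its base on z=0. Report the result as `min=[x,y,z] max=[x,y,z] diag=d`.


A = translate([-8.4, -5.6, -8.3]) cylinder(h=12.8, r=10.8) → bbox [-19.2,-16.4,-8.3] .. [2.4,5.2,4.5]
B = cube([9.8, 2.4, 6.6]) → bbox [0,0,0] .. [9.8,2.4,6.6]
lo = A.lo+B.lo = [-19.2+0, -16.4+0, -8.3+0] = [-19.200,-16.400,-8.300]
hi = A.hi+B.hi = [2.4+9.8, 5.2+2.4, 4.5+6.6] = [12.200,7.600,11.100]
diag = √(31.4²+24²+19.4²) = √1938.32 = 44.026

min=[-19.200,-16.400,-8.300] max=[12.200,7.600,11.100] diag=44.026


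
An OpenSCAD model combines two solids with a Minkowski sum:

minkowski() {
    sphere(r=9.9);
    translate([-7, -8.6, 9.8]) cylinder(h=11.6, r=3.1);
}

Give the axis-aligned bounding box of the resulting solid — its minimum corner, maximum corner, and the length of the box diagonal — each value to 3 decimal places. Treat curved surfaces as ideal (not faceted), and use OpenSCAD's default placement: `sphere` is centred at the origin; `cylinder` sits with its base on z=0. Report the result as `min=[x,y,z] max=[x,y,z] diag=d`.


min=[-20.000,-21.600,-0.100] max=[6.000,4.400,31.300] diag=48.352

A = translate([-7, -8.6, 9.8]) cylinder(h=11.6, r=3.1) → bbox [-10.1,-11.7,9.8] .. [-3.9,-5.5,21.4]
B = sphere(r=9.9) → bbox [-9.9,-9.9,-9.9] .. [9.9,9.9,9.9]
lo = A.lo+B.lo = [-10.1-9.9, -11.7-9.9, 9.8-9.9] = [-20.000,-21.600,-0.100]
hi = A.hi+B.hi = [-3.9+9.9, -5.5+9.9, 21.4+9.9] = [6.000,4.400,31.300]
diag = √(26²+26²+31.4²) = √2337.96 = 48.352


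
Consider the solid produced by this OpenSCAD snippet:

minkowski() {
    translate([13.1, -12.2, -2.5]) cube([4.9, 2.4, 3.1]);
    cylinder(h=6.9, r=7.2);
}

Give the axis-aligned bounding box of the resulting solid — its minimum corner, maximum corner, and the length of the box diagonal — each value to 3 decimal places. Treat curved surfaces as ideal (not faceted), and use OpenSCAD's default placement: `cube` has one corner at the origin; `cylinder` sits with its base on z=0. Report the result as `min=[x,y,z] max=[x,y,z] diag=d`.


min=[5.900,-19.400,-2.500] max=[25.200,-2.600,7.500] diag=27.472

A = translate([13.1, -12.2, -2.5]) cube([4.9, 2.4, 3.1]) → bbox [13.1,-12.2,-2.5] .. [18,-9.8,0.6]
B = cylinder(h=6.9, r=7.2) → bbox [-7.2,-7.2,0] .. [7.2,7.2,6.9]
lo = A.lo+B.lo = [13.1-7.2, -12.2-7.2, -2.5+0] = [5.900,-19.400,-2.500]
hi = A.hi+B.hi = [18+7.2, -9.8+7.2, 0.6+6.9] = [25.200,-2.600,7.500]
diag = √(19.3²+16.8²+10²) = √754.73 = 27.472


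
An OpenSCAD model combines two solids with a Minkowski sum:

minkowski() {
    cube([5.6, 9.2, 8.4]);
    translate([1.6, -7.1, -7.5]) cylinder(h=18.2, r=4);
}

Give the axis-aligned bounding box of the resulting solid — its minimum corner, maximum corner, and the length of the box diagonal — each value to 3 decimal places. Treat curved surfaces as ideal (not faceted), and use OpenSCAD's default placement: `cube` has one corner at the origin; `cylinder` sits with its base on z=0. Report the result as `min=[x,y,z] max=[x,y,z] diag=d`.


A = translate([1.6, -7.1, -7.5]) cylinder(h=18.2, r=4) → bbox [-2.4,-11.1,-7.5] .. [5.6,-3.1,10.7]
B = cube([5.6, 9.2, 8.4]) → bbox [0,0,0] .. [5.6,9.2,8.4]
lo = A.lo+B.lo = [-2.4+0, -11.1+0, -7.5+0] = [-2.400,-11.100,-7.500]
hi = A.hi+B.hi = [5.6+5.6, -3.1+9.2, 10.7+8.4] = [11.200,6.100,19.100]
diag = √(13.6²+17.2²+26.6²) = √1188.36 = 34.473

min=[-2.400,-11.100,-7.500] max=[11.200,6.100,19.100] diag=34.473


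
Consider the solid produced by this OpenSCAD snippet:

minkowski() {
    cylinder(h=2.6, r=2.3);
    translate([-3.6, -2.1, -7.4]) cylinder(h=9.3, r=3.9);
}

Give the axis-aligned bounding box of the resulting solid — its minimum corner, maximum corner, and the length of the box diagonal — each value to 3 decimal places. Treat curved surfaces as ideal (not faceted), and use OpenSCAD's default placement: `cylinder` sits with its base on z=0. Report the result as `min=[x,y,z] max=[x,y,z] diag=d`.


A = translate([-3.6, -2.1, -7.4]) cylinder(h=9.3, r=3.9) → bbox [-7.5,-6,-7.4] .. [0.3,1.8,1.9]
B = cylinder(h=2.6, r=2.3) → bbox [-2.3,-2.3,0] .. [2.3,2.3,2.6]
lo = A.lo+B.lo = [-7.5-2.3, -6-2.3, -7.4+0] = [-9.800,-8.300,-7.400]
hi = A.hi+B.hi = [0.3+2.3, 1.8+2.3, 1.9+2.6] = [2.600,4.100,4.500]
diag = √(12.4²+12.4²+11.9²) = √449.13 = 21.193

min=[-9.800,-8.300,-7.400] max=[2.600,4.100,4.500] diag=21.193


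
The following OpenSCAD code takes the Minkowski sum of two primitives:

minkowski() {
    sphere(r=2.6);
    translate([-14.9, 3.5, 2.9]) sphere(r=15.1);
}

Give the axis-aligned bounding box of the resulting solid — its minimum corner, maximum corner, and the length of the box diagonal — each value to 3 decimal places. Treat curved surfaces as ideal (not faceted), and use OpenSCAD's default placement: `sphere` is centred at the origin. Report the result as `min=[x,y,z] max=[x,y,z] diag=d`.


min=[-32.600,-14.200,-14.800] max=[2.800,21.200,20.600] diag=61.315

A = translate([-14.9, 3.5, 2.9]) sphere(r=15.1) → bbox [-30,-11.6,-12.2] .. [0.2,18.6,18]
B = sphere(r=2.6) → bbox [-2.6,-2.6,-2.6] .. [2.6,2.6,2.6]
lo = A.lo+B.lo = [-30-2.6, -11.6-2.6, -12.2-2.6] = [-32.600,-14.200,-14.800]
hi = A.hi+B.hi = [0.2+2.6, 18.6+2.6, 18+2.6] = [2.800,21.200,20.600]
diag = √(35.4²+35.4²+35.4²) = √3759.48 = 61.315


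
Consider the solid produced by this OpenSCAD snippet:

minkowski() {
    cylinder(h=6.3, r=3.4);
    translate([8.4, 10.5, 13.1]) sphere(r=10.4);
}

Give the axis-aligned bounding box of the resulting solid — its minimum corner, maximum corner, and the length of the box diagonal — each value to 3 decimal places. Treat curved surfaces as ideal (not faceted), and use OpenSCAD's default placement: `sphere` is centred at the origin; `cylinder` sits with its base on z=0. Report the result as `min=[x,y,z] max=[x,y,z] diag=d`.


A = translate([8.4, 10.5, 13.1]) sphere(r=10.4) → bbox [-2,0.1,2.7] .. [18.8,20.9,23.5]
B = cylinder(h=6.3, r=3.4) → bbox [-3.4,-3.4,0] .. [3.4,3.4,6.3]
lo = A.lo+B.lo = [-2-3.4, 0.1-3.4, 2.7+0] = [-5.400,-3.300,2.700]
hi = A.hi+B.hi = [18.8+3.4, 20.9+3.4, 23.5+6.3] = [22.200,24.300,29.800]
diag = √(27.6²+27.6²+27.1²) = √2257.93 = 47.518

min=[-5.400,-3.300,2.700] max=[22.200,24.300,29.800] diag=47.518


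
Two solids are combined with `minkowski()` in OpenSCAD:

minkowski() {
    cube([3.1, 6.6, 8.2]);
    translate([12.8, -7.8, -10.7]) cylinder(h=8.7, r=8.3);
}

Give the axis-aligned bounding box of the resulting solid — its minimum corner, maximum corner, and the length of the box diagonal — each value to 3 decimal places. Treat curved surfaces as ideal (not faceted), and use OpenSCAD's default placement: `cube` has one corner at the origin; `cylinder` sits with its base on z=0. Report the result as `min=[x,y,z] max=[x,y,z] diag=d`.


min=[4.500,-16.100,-10.700] max=[24.200,7.100,6.200] diag=34.813

A = translate([12.8, -7.8, -10.7]) cylinder(h=8.7, r=8.3) → bbox [4.5,-16.1,-10.7] .. [21.1,0.5,-2]
B = cube([3.1, 6.6, 8.2]) → bbox [0,0,0] .. [3.1,6.6,8.2]
lo = A.lo+B.lo = [4.5+0, -16.1+0, -10.7+0] = [4.500,-16.100,-10.700]
hi = A.hi+B.hi = [21.1+3.1, 0.5+6.6, -2+8.2] = [24.200,7.100,6.200]
diag = √(19.7²+23.2²+16.9²) = √1211.94 = 34.813


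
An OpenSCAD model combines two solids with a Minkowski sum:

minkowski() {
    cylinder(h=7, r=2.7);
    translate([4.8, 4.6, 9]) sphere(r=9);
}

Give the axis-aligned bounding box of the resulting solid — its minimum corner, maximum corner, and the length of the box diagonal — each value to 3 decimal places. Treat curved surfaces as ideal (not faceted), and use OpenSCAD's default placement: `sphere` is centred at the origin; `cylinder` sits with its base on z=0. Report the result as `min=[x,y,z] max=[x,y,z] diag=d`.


min=[-6.900,-7.100,0.000] max=[16.500,16.300,25.000] diag=41.474

A = translate([4.8, 4.6, 9]) sphere(r=9) → bbox [-4.2,-4.4,0] .. [13.8,13.6,18]
B = cylinder(h=7, r=2.7) → bbox [-2.7,-2.7,0] .. [2.7,2.7,7]
lo = A.lo+B.lo = [-4.2-2.7, -4.4-2.7, 0+0] = [-6.900,-7.100,0.000]
hi = A.hi+B.hi = [13.8+2.7, 13.6+2.7, 18+7] = [16.500,16.300,25.000]
diag = √(23.4²+23.4²+25²) = √1720.12 = 41.474


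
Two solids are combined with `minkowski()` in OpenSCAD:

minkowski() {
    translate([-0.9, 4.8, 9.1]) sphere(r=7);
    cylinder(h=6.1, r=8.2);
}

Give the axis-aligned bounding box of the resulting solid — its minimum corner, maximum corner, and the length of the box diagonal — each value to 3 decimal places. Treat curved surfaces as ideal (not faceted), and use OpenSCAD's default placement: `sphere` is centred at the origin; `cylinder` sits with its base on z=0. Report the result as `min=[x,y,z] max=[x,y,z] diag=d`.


min=[-16.100,-10.400,2.100] max=[14.300,20.000,22.200] diag=47.459

A = translate([-0.9, 4.8, 9.1]) sphere(r=7) → bbox [-7.9,-2.2,2.1] .. [6.1,11.8,16.1]
B = cylinder(h=6.1, r=8.2) → bbox [-8.2,-8.2,0] .. [8.2,8.2,6.1]
lo = A.lo+B.lo = [-7.9-8.2, -2.2-8.2, 2.1+0] = [-16.100,-10.400,2.100]
hi = A.hi+B.hi = [6.1+8.2, 11.8+8.2, 16.1+6.1] = [14.300,20.000,22.200]
diag = √(30.4²+30.4²+20.1²) = √2252.33 = 47.459


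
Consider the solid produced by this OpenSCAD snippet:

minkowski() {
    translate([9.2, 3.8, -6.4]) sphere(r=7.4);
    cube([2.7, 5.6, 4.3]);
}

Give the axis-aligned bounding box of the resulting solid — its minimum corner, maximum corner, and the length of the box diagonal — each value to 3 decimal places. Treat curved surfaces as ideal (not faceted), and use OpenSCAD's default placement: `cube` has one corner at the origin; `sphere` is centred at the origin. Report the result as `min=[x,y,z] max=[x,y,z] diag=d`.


min=[1.800,-3.600,-13.800] max=[19.300,16.800,5.300] diag=32.973

A = translate([9.2, 3.8, -6.4]) sphere(r=7.4) → bbox [1.8,-3.6,-13.8] .. [16.6,11.2,1]
B = cube([2.7, 5.6, 4.3]) → bbox [0,0,0] .. [2.7,5.6,4.3]
lo = A.lo+B.lo = [1.8+0, -3.6+0, -13.8+0] = [1.800,-3.600,-13.800]
hi = A.hi+B.hi = [16.6+2.7, 11.2+5.6, 1+4.3] = [19.300,16.800,5.300]
diag = √(17.5²+20.4²+19.1²) = √1087.22 = 32.973


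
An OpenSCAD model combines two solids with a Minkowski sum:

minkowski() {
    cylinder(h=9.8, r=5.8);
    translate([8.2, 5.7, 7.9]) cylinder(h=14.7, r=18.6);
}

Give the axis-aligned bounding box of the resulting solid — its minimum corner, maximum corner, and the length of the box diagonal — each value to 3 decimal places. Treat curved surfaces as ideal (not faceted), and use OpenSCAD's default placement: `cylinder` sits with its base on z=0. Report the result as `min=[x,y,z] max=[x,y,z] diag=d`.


min=[-16.200,-18.700,7.900] max=[32.600,30.100,32.400] diag=73.233

A = translate([8.2, 5.7, 7.9]) cylinder(h=14.7, r=18.6) → bbox [-10.4,-12.9,7.9] .. [26.8,24.3,22.6]
B = cylinder(h=9.8, r=5.8) → bbox [-5.8,-5.8,0] .. [5.8,5.8,9.8]
lo = A.lo+B.lo = [-10.4-5.8, -12.9-5.8, 7.9+0] = [-16.200,-18.700,7.900]
hi = A.hi+B.hi = [26.8+5.8, 24.3+5.8, 22.6+9.8] = [32.600,30.100,32.400]
diag = √(48.8²+48.8²+24.5²) = √5363.13 = 73.233


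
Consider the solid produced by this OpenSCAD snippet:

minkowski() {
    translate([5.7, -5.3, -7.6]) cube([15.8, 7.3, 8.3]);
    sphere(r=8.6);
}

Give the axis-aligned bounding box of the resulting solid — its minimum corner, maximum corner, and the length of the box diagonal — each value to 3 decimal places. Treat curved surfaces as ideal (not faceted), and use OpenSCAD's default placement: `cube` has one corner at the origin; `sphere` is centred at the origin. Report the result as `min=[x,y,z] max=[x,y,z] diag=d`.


A = translate([5.7, -5.3, -7.6]) cube([15.8, 7.3, 8.3]) → bbox [5.7,-5.3,-7.6] .. [21.5,2,0.7]
B = sphere(r=8.6) → bbox [-8.6,-8.6,-8.6] .. [8.6,8.6,8.6]
lo = A.lo+B.lo = [5.7-8.6, -5.3-8.6, -7.6-8.6] = [-2.900,-13.900,-16.200]
hi = A.hi+B.hi = [21.5+8.6, 2+8.6, 0.7+8.6] = [30.100,10.600,9.300]
diag = √(33²+24.5²+25.5²) = √2339.5 = 48.368

min=[-2.900,-13.900,-16.200] max=[30.100,10.600,9.300] diag=48.368


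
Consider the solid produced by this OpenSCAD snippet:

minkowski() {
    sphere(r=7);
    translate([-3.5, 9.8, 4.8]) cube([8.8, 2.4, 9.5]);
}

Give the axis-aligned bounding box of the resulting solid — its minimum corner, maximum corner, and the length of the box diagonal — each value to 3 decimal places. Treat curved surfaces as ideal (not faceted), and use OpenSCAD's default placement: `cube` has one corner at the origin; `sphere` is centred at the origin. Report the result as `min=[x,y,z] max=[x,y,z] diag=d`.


A = translate([-3.5, 9.8, 4.8]) cube([8.8, 2.4, 9.5]) → bbox [-3.5,9.8,4.8] .. [5.3,12.2,14.3]
B = sphere(r=7) → bbox [-7,-7,-7] .. [7,7,7]
lo = A.lo+B.lo = [-3.5-7, 9.8-7, 4.8-7] = [-10.500,2.800,-2.200]
hi = A.hi+B.hi = [5.3+7, 12.2+7, 14.3+7] = [12.300,19.200,21.300]
diag = √(22.8²+16.4²+23.5²) = √1341.05 = 36.620

min=[-10.500,2.800,-2.200] max=[12.300,19.200,21.300] diag=36.620


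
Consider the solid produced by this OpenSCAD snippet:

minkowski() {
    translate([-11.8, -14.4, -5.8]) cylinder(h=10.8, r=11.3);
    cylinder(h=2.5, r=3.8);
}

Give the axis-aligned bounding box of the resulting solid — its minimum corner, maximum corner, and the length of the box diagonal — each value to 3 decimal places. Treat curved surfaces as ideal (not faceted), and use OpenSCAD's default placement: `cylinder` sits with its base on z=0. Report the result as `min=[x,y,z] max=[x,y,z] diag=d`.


min=[-26.900,-29.500,-5.800] max=[3.300,0.700,7.500] diag=44.732

A = translate([-11.8, -14.4, -5.8]) cylinder(h=10.8, r=11.3) → bbox [-23.1,-25.7,-5.8] .. [-0.5,-3.1,5]
B = cylinder(h=2.5, r=3.8) → bbox [-3.8,-3.8,0] .. [3.8,3.8,2.5]
lo = A.lo+B.lo = [-23.1-3.8, -25.7-3.8, -5.8+0] = [-26.900,-29.500,-5.800]
hi = A.hi+B.hi = [-0.5+3.8, -3.1+3.8, 5+2.5] = [3.300,0.700,7.500]
diag = √(30.2²+30.2²+13.3²) = √2000.97 = 44.732


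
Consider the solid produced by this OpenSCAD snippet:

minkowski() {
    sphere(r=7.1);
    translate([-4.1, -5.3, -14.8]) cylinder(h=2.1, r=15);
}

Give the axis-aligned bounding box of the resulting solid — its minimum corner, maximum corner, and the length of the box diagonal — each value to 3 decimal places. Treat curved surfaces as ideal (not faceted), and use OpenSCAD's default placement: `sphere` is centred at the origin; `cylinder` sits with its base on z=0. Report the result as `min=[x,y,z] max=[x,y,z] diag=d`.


min=[-26.200,-27.400,-21.900] max=[18.000,16.800,-5.600] diag=64.599

A = translate([-4.1, -5.3, -14.8]) cylinder(h=2.1, r=15) → bbox [-19.1,-20.3,-14.8] .. [10.9,9.7,-12.7]
B = sphere(r=7.1) → bbox [-7.1,-7.1,-7.1] .. [7.1,7.1,7.1]
lo = A.lo+B.lo = [-19.1-7.1, -20.3-7.1, -14.8-7.1] = [-26.200,-27.400,-21.900]
hi = A.hi+B.hi = [10.9+7.1, 9.7+7.1, -12.7+7.1] = [18.000,16.800,-5.600]
diag = √(44.2²+44.2²+16.3²) = √4172.97 = 64.599


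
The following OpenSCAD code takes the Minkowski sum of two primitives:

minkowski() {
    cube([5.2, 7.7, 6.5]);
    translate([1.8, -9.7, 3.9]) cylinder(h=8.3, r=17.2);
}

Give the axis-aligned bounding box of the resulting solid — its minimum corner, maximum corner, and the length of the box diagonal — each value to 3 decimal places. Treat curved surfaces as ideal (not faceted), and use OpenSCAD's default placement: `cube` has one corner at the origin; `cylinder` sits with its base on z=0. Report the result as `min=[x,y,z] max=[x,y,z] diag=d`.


min=[-15.400,-26.900,3.900] max=[24.200,15.200,18.700] diag=59.662

A = translate([1.8, -9.7, 3.9]) cylinder(h=8.3, r=17.2) → bbox [-15.4,-26.9,3.9] .. [19,7.5,12.2]
B = cube([5.2, 7.7, 6.5]) → bbox [0,0,0] .. [5.2,7.7,6.5]
lo = A.lo+B.lo = [-15.4+0, -26.9+0, 3.9+0] = [-15.400,-26.900,3.900]
hi = A.hi+B.hi = [19+5.2, 7.5+7.7, 12.2+6.5] = [24.200,15.200,18.700]
diag = √(39.6²+42.1²+14.8²) = √3559.61 = 59.662


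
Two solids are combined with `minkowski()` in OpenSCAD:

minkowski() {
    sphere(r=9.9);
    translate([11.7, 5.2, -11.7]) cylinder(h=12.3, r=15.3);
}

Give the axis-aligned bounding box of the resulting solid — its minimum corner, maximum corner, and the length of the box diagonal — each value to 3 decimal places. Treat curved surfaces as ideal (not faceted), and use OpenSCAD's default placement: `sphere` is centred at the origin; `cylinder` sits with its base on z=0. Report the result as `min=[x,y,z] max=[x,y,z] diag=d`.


min=[-13.500,-20.000,-21.600] max=[36.900,30.400,10.500] diag=78.171

A = translate([11.7, 5.2, -11.7]) cylinder(h=12.3, r=15.3) → bbox [-3.6,-10.1,-11.7] .. [27,20.5,0.6]
B = sphere(r=9.9) → bbox [-9.9,-9.9,-9.9] .. [9.9,9.9,9.9]
lo = A.lo+B.lo = [-3.6-9.9, -10.1-9.9, -11.7-9.9] = [-13.500,-20.000,-21.600]
hi = A.hi+B.hi = [27+9.9, 20.5+9.9, 0.6+9.9] = [36.900,30.400,10.500]
diag = √(50.4²+50.4²+32.1²) = √6110.73 = 78.171


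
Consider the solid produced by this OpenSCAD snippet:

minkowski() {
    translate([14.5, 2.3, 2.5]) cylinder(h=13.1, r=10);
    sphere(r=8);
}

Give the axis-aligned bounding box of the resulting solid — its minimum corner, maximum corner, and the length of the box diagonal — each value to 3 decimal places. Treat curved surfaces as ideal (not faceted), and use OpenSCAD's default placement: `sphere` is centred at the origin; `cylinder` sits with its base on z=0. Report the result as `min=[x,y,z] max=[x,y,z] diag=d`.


A = translate([14.5, 2.3, 2.5]) cylinder(h=13.1, r=10) → bbox [4.5,-7.7,2.5] .. [24.5,12.3,15.6]
B = sphere(r=8) → bbox [-8,-8,-8] .. [8,8,8]
lo = A.lo+B.lo = [4.5-8, -7.7-8, 2.5-8] = [-3.500,-15.700,-5.500]
hi = A.hi+B.hi = [24.5+8, 12.3+8, 15.6+8] = [32.500,20.300,23.600]
diag = √(36²+36²+29.1²) = √3438.81 = 58.641

min=[-3.500,-15.700,-5.500] max=[32.500,20.300,23.600] diag=58.641


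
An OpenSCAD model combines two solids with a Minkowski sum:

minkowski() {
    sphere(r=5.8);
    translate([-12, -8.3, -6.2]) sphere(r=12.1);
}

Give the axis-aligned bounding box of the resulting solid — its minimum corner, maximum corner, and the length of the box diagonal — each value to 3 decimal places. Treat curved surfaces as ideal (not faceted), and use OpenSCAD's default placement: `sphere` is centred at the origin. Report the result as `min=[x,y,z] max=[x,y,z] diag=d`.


A = translate([-12, -8.3, -6.2]) sphere(r=12.1) → bbox [-24.1,-20.4,-18.3] .. [0.1,3.8,5.9]
B = sphere(r=5.8) → bbox [-5.8,-5.8,-5.8] .. [5.8,5.8,5.8]
lo = A.lo+B.lo = [-24.1-5.8, -20.4-5.8, -18.3-5.8] = [-29.900,-26.200,-24.100]
hi = A.hi+B.hi = [0.1+5.8, 3.8+5.8, 5.9+5.8] = [5.900,9.600,11.700]
diag = √(35.8²+35.8²+35.8²) = √3844.92 = 62.007

min=[-29.900,-26.200,-24.100] max=[5.900,9.600,11.700] diag=62.007
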